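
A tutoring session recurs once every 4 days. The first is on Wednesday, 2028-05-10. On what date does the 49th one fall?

The 49th occurrence is 48 intervals after the first: 48 × 4 = 192 days after 2028-05-10.
May has 31 days — 21 days to the end of May leaves 171.
June has 30 days (141 left).
July has 31 days (110 left).
August has 31 days (79 left).
September has 30 days (49 left).
October has 31 days (18 left).
18 days into November → 2028-11-18.

2028-11-18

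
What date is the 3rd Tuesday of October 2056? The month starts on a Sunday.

October 2056 begins on a Sunday, so the first Tuesday is October 3 (2 days later).
The 3rd Tuesday is 2 weeks later: 3 + 14 = 17.

17 October 2056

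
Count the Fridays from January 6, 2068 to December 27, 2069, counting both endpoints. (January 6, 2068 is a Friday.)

January 6, 2068 is a Friday; the first Friday on or after it is January 6, 2068.
From January 6, 2068 to December 27, 2069: 360 + 361 = 721 days (rest of 2068, to December 27, 2069 in 2069).
721 ÷ 7 = 103 full weeks with remainder 0, so 103 more Fridays after the first → 104.

104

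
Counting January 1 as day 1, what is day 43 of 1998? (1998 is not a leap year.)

January has 31 days (43 − 31 = 12 remain).
12 into February → February 12.

February 12, 1998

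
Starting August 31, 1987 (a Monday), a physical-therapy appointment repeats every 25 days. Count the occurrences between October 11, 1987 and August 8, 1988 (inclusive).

12

Occurrences land 25·i days after August 31, 1987 for i = 0, 1, 2, …
October 11, 1987 is 41 days after the start; 41 ÷ 25 = 1 remainder 16; since the remainder is 16, round up to i = 2. First occurrence in the window: #3 on October 20, 1987 (2×25 = 50 days in).
August 8, 1988 is 343 days after the start; 343 ÷ 25 = 13 remainder 18. Last occurrence in the window: #14 on July 21, 1988.
Occurrences #3 through #14: 12 in total.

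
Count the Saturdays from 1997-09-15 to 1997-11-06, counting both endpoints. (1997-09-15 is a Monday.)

1997-09-15 is a Monday; the first Saturday on or after it is 1997-09-20 (5 days later).
From 1997-09-20 to 1997-11-06: 10 + 31 + 6 = 47 days (rest of September, October, November).
47 ÷ 7 = 6 full weeks with remainder 5, so 6 more Saturdays after the first → 7.

7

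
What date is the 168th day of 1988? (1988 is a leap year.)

1988-06-16

January has 31 days (168 − 31 = 137 remain).
February has 29 days (137 − 29 = 108 remain).
March has 31 days (108 − 31 = 77 remain).
April has 30 days (77 − 30 = 47 remain).
May has 31 days (47 − 31 = 16 remain).
16 into June → June 16.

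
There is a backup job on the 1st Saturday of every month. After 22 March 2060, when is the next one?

March 2060 starts on a Monday, so its 1st Saturday is 6 March 2060 (5 days in).
That is not after 22 March 2060, so look at April 2060.
April 2060 starts on a Thursday, so its 1st Saturday is 3 April 2060 (2 days in).

3 April 2060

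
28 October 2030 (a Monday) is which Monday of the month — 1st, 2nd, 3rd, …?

4th

Day 28 falls in week ⌈28/7⌉ of the month.
Days 1–7 hold the 1st Monday, 8–14 the 2nd, 15–21 the 3rd, 22–28 the 4th, 29–31 the 5th.
28 is in the range for the 4th.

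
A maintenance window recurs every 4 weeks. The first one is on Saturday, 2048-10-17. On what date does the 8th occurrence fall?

The 8th occurrence is 7 intervals after the first: 7 × 28 = 196 days after 2048-10-17.
October has 31 days — 14 days to the end of October leaves 182.
November has 30 days (152 left).
December has 31 days (121 left).
January has 31 days (90 left).
February has 28 days (62 left).
March has 31 days (31 left).
April has 30 days (1 left).
1 day into May → 2049-05-01.

2049-05-01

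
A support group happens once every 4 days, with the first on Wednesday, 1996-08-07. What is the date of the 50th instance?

1997-02-19

The 50th occurrence is 49 intervals after the first: 49 × 4 = 196 days after 1996-08-07.
August has 31 days — 24 days to the end of August leaves 172.
September has 30 days (142 left).
October has 31 days (111 left).
November has 30 days (81 left).
December has 31 days (50 left).
January has 31 days (19 left).
19 days into February → 1997-02-19.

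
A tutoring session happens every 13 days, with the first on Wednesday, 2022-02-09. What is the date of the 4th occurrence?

The 4th occurrence is 3 intervals after the first: 3 × 13 = 39 days after 2022-02-09.
February has 28 days — 19 days to the end of February leaves 20.
20 days into March → 2022-03-20.

2022-03-20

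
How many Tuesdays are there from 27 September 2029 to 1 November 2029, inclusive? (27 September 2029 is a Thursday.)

5

27 September 2029 is a Thursday; the first Tuesday on or after it is 2 October 2029 (5 days later).
From 2 October 2029 to 1 November 2029: 29 + 1 = 30 days (rest of October, November).
30 ÷ 7 = 4 full weeks with remainder 2, so 4 more Tuesdays after the first → 5.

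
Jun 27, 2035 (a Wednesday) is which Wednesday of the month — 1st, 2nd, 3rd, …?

Day 27 falls in week ⌈27/7⌉ of the month.
Days 1–7 hold the 1st Wednesday, 8–14 the 2nd, 15–21 the 3rd, 22–28 the 4th, 29–31 the 5th.
27 is in the range for the 4th.

4th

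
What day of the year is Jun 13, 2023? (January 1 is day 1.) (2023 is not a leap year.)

Days in months before Jun: 31 + 28 + 31 + 30 + 31 = 151.
Plus 13 days into Jun → day 164.

164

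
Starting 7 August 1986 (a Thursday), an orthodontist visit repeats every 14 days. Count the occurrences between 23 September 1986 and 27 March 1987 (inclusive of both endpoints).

Occurrences land 14·i days after 7 August 1986 for i = 0, 1, 2, …
23 September 1986 is 47 days after the start; 47 ÷ 14 = 3 remainder 5; since the remainder is 5, round up to i = 4. First occurrence in the window: #5 on 2 October 1986 (4×14 = 56 days in).
27 March 1987 is 232 days after the start; 232 ÷ 14 = 16 remainder 8. Last occurrence in the window: #17 on 19 March 1987.
Occurrences #5 through #17: 13 in total.

13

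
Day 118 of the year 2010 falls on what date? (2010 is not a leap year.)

April 28, 2010

January has 31 days (118 − 31 = 87 remain).
February has 28 days (87 − 28 = 59 remain).
March has 31 days (59 − 31 = 28 remain).
28 into April → April 28.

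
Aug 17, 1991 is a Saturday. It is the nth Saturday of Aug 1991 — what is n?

Day 17 falls in week ⌈17/7⌉ of the month.
Days 1–7 hold the 1st Saturday, 8–14 the 2nd, 15–21 the 3rd, 22–28 the 4th, 29–31 the 5th.
17 is in the range for the 3rd.

3rd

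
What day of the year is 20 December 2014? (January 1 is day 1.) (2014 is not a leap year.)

354

Days in months before December: 31 + 28 + 31 + 30 + 31 + 30 + 31 + 31 + 30 + 31 + 30 = 334.
Plus 20 days into December → day 354.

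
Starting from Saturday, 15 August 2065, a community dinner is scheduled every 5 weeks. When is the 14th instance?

The 14th occurrence is 13 intervals after the first: 13 × 35 = 455 days after 15 August 2065.
August has 31 days — 16 days to the end of August leaves 439.
From end of August to end of 2065 is 122 days (317 left).
January has 31 days (286 left).
February has 28 days (258 left).
March has 31 days (227 left).
April has 30 days (197 left).
May has 31 days (166 left).
June has 30 days (136 left).
July has 31 days (105 left).
August has 31 days (74 left).
September has 30 days (44 left).
October has 31 days (13 left).
13 days into November → 13 November 2066.

13 November 2066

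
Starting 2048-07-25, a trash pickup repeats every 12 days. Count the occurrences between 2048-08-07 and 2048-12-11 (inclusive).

10

Occurrences land 12·i days after 2048-07-25 for i = 0, 1, 2, …
2048-08-07 is 13 days after the start; 13 ÷ 12 = 1 remainder 1; since the remainder is 1, round up to i = 2. First occurrence in the window: #3 on 2048-08-18 (2×12 = 24 days in).
2048-12-11 is 139 days after the start; 139 ÷ 12 = 11 remainder 7. Last occurrence in the window: #12 on 2048-12-04.
Occurrences #3 through #12: 10 in total.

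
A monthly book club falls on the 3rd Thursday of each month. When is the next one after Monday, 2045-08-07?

August 2045 starts on a Tuesday; its first Thursday is the 3rd, so the 3rd Thursday is the 17th — 2045-08-17.
2045-08-17 is after 2045-08-07, so that is the next one.

2045-08-17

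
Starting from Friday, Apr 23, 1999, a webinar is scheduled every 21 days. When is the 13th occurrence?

Dec 31, 1999

The 13th occurrence is 12 intervals after the first: 12 × 21 = 252 days after Apr 23, 1999.
Apr has 30 days — 7 days to the end of Apr leaves 245.
May has 31 days (214 left).
Jun has 30 days (184 left).
Jul has 31 days (153 left).
Aug has 31 days (122 left).
Sep has 30 days (92 left).
Oct has 31 days (61 left).
Nov has 30 days (31 left).
31 days into Dec → Dec 31, 1999.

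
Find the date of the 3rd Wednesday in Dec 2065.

Dec 16, 2065

Dec 2065 begins on a Tuesday, so the first Wednesday is Dec 2 (1 day later).
The 3rd Wednesday is 2 weeks later: 2 + 14 = 16.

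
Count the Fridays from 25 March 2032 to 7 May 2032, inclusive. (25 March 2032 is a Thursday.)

25 March 2032 is a Thursday; the first Friday on or after it is 26 March 2032 (1 day later).
From 26 March 2032 to 7 May 2032: 5 + 30 + 7 = 42 days (rest of March, April, May).
42 ÷ 7 = 6 full weeks with remainder 0, so 6 more Fridays after the first → 7.

7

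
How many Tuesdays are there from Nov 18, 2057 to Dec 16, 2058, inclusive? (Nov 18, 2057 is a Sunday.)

Nov 18, 2057 is a Sunday; the first Tuesday on or after it is Nov 20, 2057 (2 days later).
From Nov 20, 2057 to Dec 16, 2058: 41 + 350 = 391 days (rest of 2057, to Dec 16, 2058 in 2058).
391 ÷ 7 = 55 full weeks with remainder 6, so 55 more Tuesdays after the first → 56.

56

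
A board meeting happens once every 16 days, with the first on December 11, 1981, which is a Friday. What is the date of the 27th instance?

The 27th occurrence is 26 intervals after the first: 26 × 16 = 416 days after December 11, 1981.
December has 31 days — 20 days to the end of December leaves 396.
January has 31 days (365 left).
February has 28 days (337 left).
March has 31 days (306 left).
April has 30 days (276 left).
May has 31 days (245 left).
June has 30 days (215 left).
July has 31 days (184 left).
August has 31 days (153 left).
September has 30 days (123 left).
October has 31 days (92 left).
November has 30 days (62 left).
December has 31 days (31 left).
31 days into January → January 31, 1983.

January 31, 1983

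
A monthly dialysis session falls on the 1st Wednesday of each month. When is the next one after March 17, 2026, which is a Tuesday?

April 1, 2026

March 2026 starts on a Sunday, so its 1st Wednesday is March 4, 2026 (3 days in).
That is not after March 17, 2026, so look at April 2026.
April 2026 starts on a Wednesday, so its 1st Wednesday is April 1, 2026.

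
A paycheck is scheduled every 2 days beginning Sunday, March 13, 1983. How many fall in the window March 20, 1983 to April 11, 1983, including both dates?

11

Occurrences land 2·i days after March 13, 1983 for i = 0, 1, 2, …
March 20, 1983 is 7 days after the start; 7 ÷ 2 = 3 remainder 1; since the remainder is 1, round up to i = 4. First occurrence in the window: #5 on March 21, 1983 (4×2 = 8 days in).
April 11, 1983 is 29 days after the start; 29 ÷ 2 = 14 remainder 1. Last occurrence in the window: #15 on April 10, 1983.
Occurrences #5 through #15: 11 in total.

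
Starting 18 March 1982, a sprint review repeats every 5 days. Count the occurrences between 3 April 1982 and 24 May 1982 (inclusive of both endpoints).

Occurrences land 5·i days after 18 March 1982 for i = 0, 1, 2, …
3 April 1982 is 16 days after the start; 16 ÷ 5 = 3 remainder 1; since the remainder is 1, round up to i = 4. First occurrence in the window: #5 on 7 April 1982 (4×5 = 20 days in).
24 May 1982 is 67 days after the start; 67 ÷ 5 = 13 remainder 2. Last occurrence in the window: #14 on 22 May 1982.
Occurrences #5 through #14: 10 in total.

10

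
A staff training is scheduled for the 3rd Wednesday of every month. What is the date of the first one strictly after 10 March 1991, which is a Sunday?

March 1991 starts on a Friday; its first Wednesday is the 6th, so the 3rd Wednesday is the 20th — 20 March 1991.
20 March 1991 is after 10 March 1991, so that is the next one.

20 March 1991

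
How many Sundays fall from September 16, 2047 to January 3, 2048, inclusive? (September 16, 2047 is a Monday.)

September 16, 2047 is a Monday; the first Sunday on or after it is September 22, 2047 (6 days later).
From September 22, 2047 to January 3, 2048: 8 + 31 + 30 + 31 + 3 = 103 days (rest of September, October, November, December, January).
103 ÷ 7 = 14 full weeks with remainder 5, so 14 more Sundays after the first → 15.

15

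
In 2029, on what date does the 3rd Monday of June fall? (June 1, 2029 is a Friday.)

June 2029 begins on a Friday, so the first Monday is June 4 (3 days later).
The 3rd Monday is 2 weeks later: 4 + 14 = 18.

18 June 2029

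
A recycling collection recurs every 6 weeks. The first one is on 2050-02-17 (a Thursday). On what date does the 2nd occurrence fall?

The 2nd occurrence is 1 interval after the first: 1 × 42 = 42 days after 2050-02-17.
February has 28 days — 11 days to the end of February leaves 31.
31 days into March → 2050-03-31.

2050-03-31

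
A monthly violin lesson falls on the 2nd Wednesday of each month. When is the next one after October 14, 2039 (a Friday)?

October 2039 starts on a Saturday; its first Wednesday is the 5th, so the 2nd Wednesday is the 12th — October 12, 2039.
That is not after October 14, 2039, so look at November 2039.
November 2039 starts on a Tuesday; its first Wednesday is the 2nd, so the 2nd Wednesday is the 9th — November 9, 2039.

November 9, 2039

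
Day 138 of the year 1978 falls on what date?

May 18, 1978

Jan has 31 days (138 − 31 = 107 remain).
Feb has 28 days (107 − 28 = 79 remain).
Mar has 31 days (79 − 31 = 48 remain).
Apr has 30 days (48 − 30 = 18 remain).
18 into May → May 18.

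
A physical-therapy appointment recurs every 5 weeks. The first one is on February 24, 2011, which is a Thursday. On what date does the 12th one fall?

The 12th occurrence is 11 intervals after the first: 11 × 35 = 385 days after February 24, 2011.
February has 28 days — 4 days to the end of February leaves 381.
March has 31 days (350 left).
April has 30 days (320 left).
May has 31 days (289 left).
June has 30 days (259 left).
July has 31 days (228 left).
August has 31 days (197 left).
September has 30 days (167 left).
October has 31 days (136 left).
November has 30 days (106 left).
December has 31 days (75 left).
January has 31 days (44 left).
February has 29 days (15 left).
15 days into March → March 15, 2012.

March 15, 2012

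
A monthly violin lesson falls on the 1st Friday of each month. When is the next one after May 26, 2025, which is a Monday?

May 2025 starts on a Thursday, so its 1st Friday is May 2, 2025 (1 day in).
That is not after May 26, 2025, so look at June 2025.
June 2025 starts on a Sunday, so its 1st Friday is June 6, 2025 (5 days in).

June 6, 2025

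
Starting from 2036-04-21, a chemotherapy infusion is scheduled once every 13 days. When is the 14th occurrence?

The 14th occurrence is 13 intervals after the first: 13 × 13 = 169 days after 2036-04-21.
April has 30 days — 9 days to the end of April leaves 160.
May has 31 days (129 left).
June has 30 days (99 left).
July has 31 days (68 left).
August has 31 days (37 left).
September has 30 days (7 left).
7 days into October → 2036-10-07.

2036-10-07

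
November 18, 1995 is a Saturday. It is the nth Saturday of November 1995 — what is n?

3rd

Day 18 falls in week ⌈18/7⌉ of the month.
Days 1–7 hold the 1st Saturday, 8–14 the 2nd, 15–21 the 3rd, 22–28 the 4th, 29–31 the 5th.
18 is in the range for the 3rd.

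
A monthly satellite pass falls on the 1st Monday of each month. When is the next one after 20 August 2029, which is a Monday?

3 September 2029

August 2029 starts on a Wednesday, so its 1st Monday is 6 August 2029 (5 days in).
That is not after 20 August 2029, so look at September 2029.
September 2029 starts on a Saturday, so its 1st Monday is 3 September 2029 (2 days in).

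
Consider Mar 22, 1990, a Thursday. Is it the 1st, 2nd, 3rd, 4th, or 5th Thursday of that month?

4th

Day 22 falls in week ⌈22/7⌉ of the month.
Days 1–7 hold the 1st Thursday, 8–14 the 2nd, 15–21 the 3rd, 22–28 the 4th, 29–31 the 5th.
22 is in the range for the 4th.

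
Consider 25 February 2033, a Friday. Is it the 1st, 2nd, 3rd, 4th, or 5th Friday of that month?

Day 25 falls in week ⌈25/7⌉ of the month.
Days 1–7 hold the 1st Friday, 8–14 the 2nd, 15–21 the 3rd, 22–28 the 4th, 29–31 the 5th.
25 is in the range for the 4th.

4th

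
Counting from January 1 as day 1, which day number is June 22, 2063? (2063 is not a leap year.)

Days in months before June: 31 + 28 + 31 + 30 + 31 = 151.
Plus 22 days into June → day 173.

173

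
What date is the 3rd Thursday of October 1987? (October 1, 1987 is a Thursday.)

1987-10-15

October 1987 begins on a Thursday, so the first Thursday is October 1.
The 3rd Thursday is 2 weeks later: 1 + 14 = 15.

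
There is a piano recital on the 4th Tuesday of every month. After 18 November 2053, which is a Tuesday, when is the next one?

November 2053 starts on a Saturday; its first Tuesday is the 4th, so the 4th Tuesday is the 25th — 25 November 2053.
25 November 2053 is after 18 November 2053, so that is the next one.

25 November 2053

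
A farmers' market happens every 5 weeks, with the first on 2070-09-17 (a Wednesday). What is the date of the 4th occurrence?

The 4th occurrence is 3 intervals after the first: 3 × 35 = 105 days after 2070-09-17.
September has 30 days — 13 days to the end of September leaves 92.
October has 31 days (61 left).
November has 30 days (31 left).
31 days into December → 2070-12-31.

2070-12-31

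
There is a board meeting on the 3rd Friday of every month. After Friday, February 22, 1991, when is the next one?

March 15, 1991

February 1991 starts on a Friday; its first Friday is the 1st, so the 3rd Friday is the 15th — February 15, 1991.
That is not after February 22, 1991, so look at March 1991.
March 1991 starts on a Friday; its first Friday is the 1st, so the 3rd Friday is the 15th — March 15, 1991.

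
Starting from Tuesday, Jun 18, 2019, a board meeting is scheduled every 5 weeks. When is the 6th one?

Dec 10, 2019

The 6th occurrence is 5 intervals after the first: 5 × 35 = 175 days after Jun 18, 2019.
Jun has 30 days — 12 days to the end of Jun leaves 163.
Jul has 31 days (132 left).
Aug has 31 days (101 left).
Sep has 30 days (71 left).
Oct has 31 days (40 left).
Nov has 30 days (10 left).
10 days into Dec → Dec 10, 2019.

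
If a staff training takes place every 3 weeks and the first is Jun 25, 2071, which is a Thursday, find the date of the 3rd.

The 3rd occurrence is 2 intervals after the first: 2 × 21 = 42 days after Jun 25, 2071.
Jun has 30 days — 5 days to the end of Jun leaves 37.
Jul has 31 days (6 left).
6 days into Aug → Aug 6, 2071.

Aug 6, 2071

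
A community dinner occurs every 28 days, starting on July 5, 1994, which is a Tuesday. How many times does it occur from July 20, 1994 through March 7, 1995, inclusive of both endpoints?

8

Occurrences land 28·i days after July 5, 1994 for i = 0, 1, 2, …
July 20, 1994 is 15 days after the start; 15 ÷ 28 = 0 remainder 15; since the remainder is 15, round up to i = 1. First occurrence in the window: #2 on August 2, 1994 (1×28 = 28 days in).
March 7, 1995 is 245 days after the start; 245 ÷ 28 = 8 remainder 21. Last occurrence in the window: #9 on February 14, 1995.
Occurrences #2 through #9: 8 in total.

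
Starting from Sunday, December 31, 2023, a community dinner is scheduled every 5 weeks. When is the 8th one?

The 8th occurrence is 7 intervals after the first: 7 × 35 = 245 days after December 31, 2023.
December has 31 days — 0 days to the end of December leaves 245.
January has 31 days (214 left).
February has 29 days (185 left).
March has 31 days (154 left).
April has 30 days (124 left).
May has 31 days (93 left).
June has 30 days (63 left).
July has 31 days (32 left).
August has 31 days (1 left).
1 day into September → September 1, 2024.

September 1, 2024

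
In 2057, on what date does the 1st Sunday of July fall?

2057-07-01

July 2057 begins on a Sunday, so the first Sunday is July 1.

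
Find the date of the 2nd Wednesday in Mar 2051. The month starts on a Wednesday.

Mar 2051 begins on a Wednesday, so the first Wednesday is Mar 1.
The 2nd Wednesday is 1 weeks later: 1 + 7 = 8.

Mar 8, 2051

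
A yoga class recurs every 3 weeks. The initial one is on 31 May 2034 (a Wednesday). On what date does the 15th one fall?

21 March 2035

The 15th occurrence is 14 intervals after the first: 14 × 21 = 294 days after 31 May 2034.
May has 31 days — 0 days to the end of May leaves 294.
June has 30 days (264 left).
July has 31 days (233 left).
August has 31 days (202 left).
September has 30 days (172 left).
October has 31 days (141 left).
November has 30 days (111 left).
December has 31 days (80 left).
January has 31 days (49 left).
February has 28 days (21 left).
21 days into March → 21 March 2035.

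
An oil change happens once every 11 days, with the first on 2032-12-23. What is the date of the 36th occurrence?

2034-01-12

The 36th occurrence is 35 intervals after the first: 35 × 11 = 385 days after 2032-12-23.
December has 31 days — 8 days to the end of December leaves 377.
January has 31 days (346 left).
February has 28 days (318 left).
March has 31 days (287 left).
April has 30 days (257 left).
May has 31 days (226 left).
June has 30 days (196 left).
July has 31 days (165 left).
August has 31 days (134 left).
September has 30 days (104 left).
October has 31 days (73 left).
November has 30 days (43 left).
December has 31 days (12 left).
12 days into January → 2034-01-12.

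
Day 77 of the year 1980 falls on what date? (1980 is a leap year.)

January has 31 days (77 − 31 = 46 remain).
February has 29 days (46 − 29 = 17 remain).
17 into March → March 17.

March 17, 1980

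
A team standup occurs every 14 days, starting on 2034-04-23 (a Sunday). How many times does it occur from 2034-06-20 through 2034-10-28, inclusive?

Occurrences land 14·i days after 2034-04-23 for i = 0, 1, 2, …
2034-06-20 is 58 days after the start; 58 ÷ 14 = 4 remainder 2; since the remainder is 2, round up to i = 5. First occurrence in the window: #6 on 2034-07-02 (5×14 = 70 days in).
2034-10-28 is 188 days after the start; 188 ÷ 14 = 13 remainder 6. Last occurrence in the window: #14 on 2034-10-22.
Occurrences #6 through #14: 9 in total.

9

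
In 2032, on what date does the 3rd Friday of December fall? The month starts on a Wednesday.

December 2032 begins on a Wednesday, so the first Friday is December 3 (2 days later).
The 3rd Friday is 2 weeks later: 3 + 14 = 17.

2032-12-17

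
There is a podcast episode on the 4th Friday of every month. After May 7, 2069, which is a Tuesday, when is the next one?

May 24, 2069

May 2069 starts on a Wednesday; its first Friday is the 3rd, so the 4th Friday is the 24th — May 24, 2069.
May 24, 2069 is after May 7, 2069, so that is the next one.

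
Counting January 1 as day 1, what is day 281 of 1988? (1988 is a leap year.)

1988-10-07

January has 31 days (281 − 31 = 250 remain).
February has 29 days (250 − 29 = 221 remain).
March has 31 days (221 − 31 = 190 remain).
April has 30 days (190 − 30 = 160 remain).
May has 31 days (160 − 31 = 129 remain).
June has 30 days (129 − 30 = 99 remain).
July has 31 days (99 − 31 = 68 remain).
August has 31 days (68 − 31 = 37 remain).
September has 30 days (37 − 30 = 7 remain).
7 into October → October 7.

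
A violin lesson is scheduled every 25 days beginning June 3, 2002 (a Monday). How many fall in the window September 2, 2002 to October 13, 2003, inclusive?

Occurrences land 25·i days after June 3, 2002 for i = 0, 1, 2, …
September 2, 2002 is 91 days after the start; 91 ÷ 25 = 3 remainder 16; since the remainder is 16, round up to i = 4. First occurrence in the window: #5 on September 11, 2002 (4×25 = 100 days in).
October 13, 2003 is 497 days after the start; 497 ÷ 25 = 19 remainder 22. Last occurrence in the window: #20 on September 21, 2003.
Occurrences #5 through #20: 16 in total.

16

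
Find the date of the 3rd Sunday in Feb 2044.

Feb 2044 begins on a Monday, so the first Sunday is Feb 7 (6 days later).
The 3rd Sunday is 2 weeks later: 7 + 14 = 21.

Feb 21, 2044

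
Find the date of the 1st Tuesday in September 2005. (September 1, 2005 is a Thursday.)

September 2005 begins on a Thursday, so the first Tuesday is September 6 (5 days later).

6 September 2005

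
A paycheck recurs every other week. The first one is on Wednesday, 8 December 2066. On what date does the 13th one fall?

The 13th occurrence is 12 intervals after the first: 12 × 14 = 168 days after 8 December 2066.
December has 31 days — 23 days to the end of December leaves 145.
January has 31 days (114 left).
February has 28 days (86 left).
March has 31 days (55 left).
April has 30 days (25 left).
25 days into May → 25 May 2067.

25 May 2067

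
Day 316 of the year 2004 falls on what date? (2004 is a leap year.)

November 11, 2004

January has 31 days (316 − 31 = 285 remain).
February has 29 days (285 − 29 = 256 remain).
March has 31 days (256 − 31 = 225 remain).
April has 30 days (225 − 30 = 195 remain).
May has 31 days (195 − 31 = 164 remain).
June has 30 days (164 − 30 = 134 remain).
July has 31 days (134 − 31 = 103 remain).
August has 31 days (103 − 31 = 72 remain).
September has 30 days (72 − 30 = 42 remain).
October has 31 days (42 − 31 = 11 remain).
11 into November → November 11.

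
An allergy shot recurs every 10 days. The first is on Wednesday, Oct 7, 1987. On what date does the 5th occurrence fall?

Nov 16, 1987

The 5th occurrence is 4 intervals after the first: 4 × 10 = 40 days after Oct 7, 1987.
Oct has 31 days — 24 days to the end of Oct leaves 16.
16 days into Nov → Nov 16, 1987.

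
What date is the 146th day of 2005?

January has 31 days (146 − 31 = 115 remain).
February has 28 days (115 − 28 = 87 remain).
March has 31 days (87 − 31 = 56 remain).
April has 30 days (56 − 30 = 26 remain).
26 into May → May 26.

26 May 2005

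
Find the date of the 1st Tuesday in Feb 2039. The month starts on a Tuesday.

Feb 1, 2039

Feb 2039 begins on a Tuesday, so the first Tuesday is Feb 1.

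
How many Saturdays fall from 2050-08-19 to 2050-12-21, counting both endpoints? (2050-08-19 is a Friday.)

18

2050-08-19 is a Friday; the first Saturday on or after it is 2050-08-20 (1 day later).
From 2050-08-20 to 2050-12-21: 11 + 30 + 31 + 30 + 21 = 123 days (rest of August, September, October, November, December).
123 ÷ 7 = 17 full weeks with remainder 4, so 17 more Saturdays after the first → 18.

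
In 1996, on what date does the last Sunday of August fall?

August 25, 1996

August 1996 begins on a Thursday, so the first Sunday is August 4 (3 days later).
August 1996 has 31 days. Adding weeks: 4, 11, 18, 25 — the last one ≤ 31 is the 25th.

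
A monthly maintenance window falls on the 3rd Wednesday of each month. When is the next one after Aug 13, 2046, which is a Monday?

Aug 15, 2046

Aug 2046 starts on a Wednesday; its first Wednesday is the 1st, so the 3rd Wednesday is the 15th — Aug 15, 2046.
Aug 15, 2046 is after Aug 13, 2046, so that is the next one.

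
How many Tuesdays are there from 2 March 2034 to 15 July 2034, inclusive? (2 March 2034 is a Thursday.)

2 March 2034 is a Thursday; the first Tuesday on or after it is 7 March 2034 (5 days later).
From 7 March 2034 to 15 July 2034: 24 + 30 + 31 + 30 + 15 = 130 days (rest of March, April, May, June, July).
130 ÷ 7 = 18 full weeks with remainder 4, so 18 more Tuesdays after the first → 19.

19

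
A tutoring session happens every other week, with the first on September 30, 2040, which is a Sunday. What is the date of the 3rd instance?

October 28, 2040

The 3rd occurrence is 2 intervals after the first: 2 × 14 = 28 days after September 30, 2040.
September has 30 days — 0 days to the end of September leaves 28.
28 days into October → October 28, 2040.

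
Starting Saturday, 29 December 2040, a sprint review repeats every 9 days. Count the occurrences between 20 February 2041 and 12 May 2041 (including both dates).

9

Occurrences land 9·i days after 29 December 2040 for i = 0, 1, 2, …
20 February 2041 is 53 days after the start; 53 ÷ 9 = 5 remainder 8; since the remainder is 8, round up to i = 6. First occurrence in the window: #7 on 21 February 2041 (6×9 = 54 days in).
12 May 2041 is 134 days after the start; 134 ÷ 9 = 14 remainder 8. Last occurrence in the window: #15 on 4 May 2041.
Occurrences #7 through #15: 9 in total.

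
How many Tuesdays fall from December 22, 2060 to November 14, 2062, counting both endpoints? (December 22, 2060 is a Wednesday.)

December 22, 2060 is a Wednesday; the first Tuesday on or after it is December 28, 2060 (6 days later).
From December 28, 2060 to November 14, 2062: 3 + 365 + 318 = 686 days (rest of 2060, 2061, to November 14, 2062 in 2062).
686 ÷ 7 = 98 full weeks with remainder 0, so 98 more Tuesdays after the first → 99.

99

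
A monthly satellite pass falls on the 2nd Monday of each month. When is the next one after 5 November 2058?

11 November 2058

November 2058 starts on a Friday; its first Monday is the 4th, so the 2nd Monday is the 11th — 11 November 2058.
11 November 2058 is after 5 November 2058, so that is the next one.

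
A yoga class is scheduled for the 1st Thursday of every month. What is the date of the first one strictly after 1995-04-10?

April 1995 starts on a Saturday, so its 1st Thursday is 1995-04-06 (5 days in).
That is not after 1995-04-10, so look at May 1995.
May 1995 starts on a Monday, so its 1st Thursday is 1995-05-04 (3 days in).

1995-05-04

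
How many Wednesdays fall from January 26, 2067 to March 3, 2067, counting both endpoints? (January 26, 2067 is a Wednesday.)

6

January 26, 2067 is a Wednesday; the first Wednesday on or after it is January 26, 2067.
From January 26, 2067 to March 3, 2067: 5 + 28 + 3 = 36 days (rest of January, February, March).
36 ÷ 7 = 5 full weeks with remainder 1, so 5 more Wednesdays after the first → 6.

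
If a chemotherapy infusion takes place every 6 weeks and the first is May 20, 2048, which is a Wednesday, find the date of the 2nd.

The 2nd occurrence is 1 interval after the first: 1 × 42 = 42 days after May 20, 2048.
May has 31 days — 11 days to the end of May leaves 31.
June has 30 days (1 left).
1 day into July → July 1, 2048.

July 1, 2048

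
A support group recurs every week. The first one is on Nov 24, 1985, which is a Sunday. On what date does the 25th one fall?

May 11, 1986

The 25th occurrence is 24 intervals after the first: 24 × 7 = 168 days after Nov 24, 1985.
Nov has 30 days — 6 days to the end of Nov leaves 162.
Dec has 31 days (131 left).
Jan has 31 days (100 left).
Feb has 28 days (72 left).
Mar has 31 days (41 left).
Apr has 30 days (11 left).
11 days into May → May 11, 1986.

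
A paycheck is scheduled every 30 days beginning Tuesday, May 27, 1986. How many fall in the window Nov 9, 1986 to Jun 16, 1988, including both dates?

Occurrences land 30·i days after May 27, 1986 for i = 0, 1, 2, …
Nov 9, 1986 is 166 days after the start; 166 ÷ 30 = 5 remainder 16; since the remainder is 16, round up to i = 6. First occurrence in the window: #7 on Nov 23, 1986 (6×30 = 180 days in).
Jun 16, 1988 is 751 days after the start; 751 ÷ 30 = 25 remainder 1. Last occurrence in the window: #26 on Jun 15, 1988.
Occurrences #7 through #26: 20 in total.

20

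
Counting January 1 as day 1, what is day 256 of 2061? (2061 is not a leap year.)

13 September 2061

January has 31 days (256 − 31 = 225 remain).
February has 28 days (225 − 28 = 197 remain).
March has 31 days (197 − 31 = 166 remain).
April has 30 days (166 − 30 = 136 remain).
May has 31 days (136 − 31 = 105 remain).
June has 30 days (105 − 30 = 75 remain).
July has 31 days (75 − 31 = 44 remain).
August has 31 days (44 − 31 = 13 remain).
13 into September → September 13.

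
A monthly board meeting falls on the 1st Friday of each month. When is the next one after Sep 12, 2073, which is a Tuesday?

Oct 6, 2073

Sep 2073 starts on a Friday, so its 1st Friday is Sep 1, 2073.
That is not after Sep 12, 2073, so look at Oct 2073.
Oct 2073 starts on a Sunday, so its 1st Friday is Oct 6, 2073 (5 days in).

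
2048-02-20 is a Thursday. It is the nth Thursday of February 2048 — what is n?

Day 20 falls in week ⌈20/7⌉ of the month.
Days 1–7 hold the 1st Thursday, 8–14 the 2nd, 15–21 the 3rd, 22–28 the 4th, 29–31 the 5th.
20 is in the range for the 3rd.

3rd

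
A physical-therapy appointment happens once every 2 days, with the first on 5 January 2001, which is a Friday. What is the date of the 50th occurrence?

The 50th occurrence is 49 intervals after the first: 49 × 2 = 98 days after 5 January 2001.
January has 31 days — 26 days to the end of January leaves 72.
February has 28 days (44 left).
March has 31 days (13 left).
13 days into April → 13 April 2001.

13 April 2001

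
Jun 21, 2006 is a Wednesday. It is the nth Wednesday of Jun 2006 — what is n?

Day 21 falls in week ⌈21/7⌉ of the month.
Days 1–7 hold the 1st Wednesday, 8–14 the 2nd, 15–21 the 3rd, 22–28 the 4th, 29–31 the 5th.
21 is in the range for the 3rd.

3rd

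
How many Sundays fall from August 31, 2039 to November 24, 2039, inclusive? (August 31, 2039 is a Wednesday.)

12

August 31, 2039 is a Wednesday; the first Sunday on or after it is September 4, 2039 (4 days later).
From September 4, 2039 to November 24, 2039: 26 + 31 + 24 = 81 days (rest of September, October, November).
81 ÷ 7 = 11 full weeks with remainder 4, so 11 more Sundays after the first → 12.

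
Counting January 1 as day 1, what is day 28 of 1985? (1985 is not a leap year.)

28 into Jan → Jan 28.

Jan 28, 1985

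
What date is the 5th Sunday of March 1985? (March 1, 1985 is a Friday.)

March 1985 begins on a Friday, so the first Sunday is March 3 (2 days later).
The 5th Sunday is 4 weeks later: 3 + 28 = 31.

March 31, 1985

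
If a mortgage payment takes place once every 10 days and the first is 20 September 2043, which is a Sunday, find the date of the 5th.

30 October 2043

The 5th occurrence is 4 intervals after the first: 4 × 10 = 40 days after 20 September 2043.
September has 30 days — 10 days to the end of September leaves 30.
30 days into October → 30 October 2043.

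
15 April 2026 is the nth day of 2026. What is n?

105

Days in months before April: 31 + 28 + 31 = 90.
Plus 15 days into April → day 105.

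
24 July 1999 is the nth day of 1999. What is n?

205

Days in months before July: 31 + 28 + 31 + 30 + 31 + 30 = 181.
Plus 24 days into July → day 205.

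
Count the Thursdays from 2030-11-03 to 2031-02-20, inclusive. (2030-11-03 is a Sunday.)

16

2030-11-03 is a Sunday; the first Thursday on or after it is 2030-11-07 (4 days later).
From 2030-11-07 to 2031-02-20: 23 + 31 + 31 + 20 = 105 days (rest of November, December, January, February).
105 ÷ 7 = 15 full weeks with remainder 0, so 15 more Thursdays after the first → 16.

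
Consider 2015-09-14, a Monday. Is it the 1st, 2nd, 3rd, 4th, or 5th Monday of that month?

Day 14 falls in week ⌈14/7⌉ of the month.
Days 1–7 hold the 1st Monday, 8–14 the 2nd, 15–21 the 3rd, 22–28 the 4th, 29–31 the 5th.
14 is in the range for the 2nd.

2nd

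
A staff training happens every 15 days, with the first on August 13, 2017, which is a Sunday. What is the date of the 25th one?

August 8, 2018

The 25th occurrence is 24 intervals after the first: 24 × 15 = 360 days after August 13, 2017.
August has 31 days — 18 days to the end of August leaves 342.
September has 30 days (312 left).
October has 31 days (281 left).
November has 30 days (251 left).
December has 31 days (220 left).
January has 31 days (189 left).
February has 28 days (161 left).
March has 31 days (130 left).
April has 30 days (100 left).
May has 31 days (69 left).
June has 30 days (39 left).
July has 31 days (8 left).
8 days into August → August 8, 2018.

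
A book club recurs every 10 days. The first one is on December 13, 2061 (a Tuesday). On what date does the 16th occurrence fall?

May 12, 2062

The 16th occurrence is 15 intervals after the first: 15 × 10 = 150 days after December 13, 2061.
December has 31 days — 18 days to the end of December leaves 132.
January has 31 days (101 left).
February has 28 days (73 left).
March has 31 days (42 left).
April has 30 days (12 left).
12 days into May → May 12, 2062.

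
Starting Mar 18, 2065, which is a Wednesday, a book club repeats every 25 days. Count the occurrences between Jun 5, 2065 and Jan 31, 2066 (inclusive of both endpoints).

9

Occurrences land 25·i days after Mar 18, 2065 for i = 0, 1, 2, …
Jun 5, 2065 is 79 days after the start; 79 ÷ 25 = 3 remainder 4; since the remainder is 4, round up to i = 4. First occurrence in the window: #5 on Jun 26, 2065 (4×25 = 100 days in).
Jan 31, 2066 is 319 days after the start; 319 ÷ 25 = 12 remainder 19. Last occurrence in the window: #13 on Jan 12, 2066.
Occurrences #5 through #13: 9 in total.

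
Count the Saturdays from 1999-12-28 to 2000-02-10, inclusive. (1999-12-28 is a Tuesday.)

1999-12-28 is a Tuesday; the first Saturday on or after it is 2000-01-01 (4 days later).
From 2000-01-01 to 2000-02-10: 30 + 10 = 40 days (rest of January, February).
40 ÷ 7 = 5 full weeks with remainder 5, so 5 more Saturdays after the first → 6.

6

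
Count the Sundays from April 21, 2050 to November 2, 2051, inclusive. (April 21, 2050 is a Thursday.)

80

April 21, 2050 is a Thursday; the first Sunday on or after it is April 24, 2050 (3 days later).
From April 24, 2050 to November 2, 2051: 251 + 306 = 557 days (rest of 2050, to November 2, 2051 in 2051).
557 ÷ 7 = 79 full weeks with remainder 4, so 79 more Sundays after the first → 80.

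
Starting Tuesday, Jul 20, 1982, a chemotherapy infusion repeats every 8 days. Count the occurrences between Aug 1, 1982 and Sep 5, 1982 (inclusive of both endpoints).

Occurrences land 8·i days after Jul 20, 1982 for i = 0, 1, 2, …
Aug 1, 1982 is 12 days after the start; 12 ÷ 8 = 1 remainder 4; since the remainder is 4, round up to i = 2. First occurrence in the window: #3 on Aug 5, 1982 (2×8 = 16 days in).
Sep 5, 1982 is 47 days after the start; 47 ÷ 8 = 5 remainder 7. Last occurrence in the window: #6 on Aug 29, 1982.
Occurrences #3 through #6: 4 in total.

4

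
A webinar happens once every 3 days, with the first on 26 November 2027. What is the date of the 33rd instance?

1 March 2028

The 33rd occurrence is 32 intervals after the first: 32 × 3 = 96 days after 26 November 2027.
November has 30 days — 4 days to the end of November leaves 92.
December has 31 days (61 left).
January has 31 days (30 left).
February has 29 days (1 left).
1 day into March → 1 March 2028.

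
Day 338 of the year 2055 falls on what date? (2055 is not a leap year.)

4 December 2055

January has 31 days (338 − 31 = 307 remain).
February has 28 days (307 − 28 = 279 remain).
March has 31 days (279 − 31 = 248 remain).
April has 30 days (248 − 30 = 218 remain).
May has 31 days (218 − 31 = 187 remain).
June has 30 days (187 − 30 = 157 remain).
July has 31 days (157 − 31 = 126 remain).
August has 31 days (126 − 31 = 95 remain).
September has 30 days (95 − 30 = 65 remain).
October has 31 days (65 − 31 = 34 remain).
November has 30 days (34 − 30 = 4 remain).
4 into December → December 4.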